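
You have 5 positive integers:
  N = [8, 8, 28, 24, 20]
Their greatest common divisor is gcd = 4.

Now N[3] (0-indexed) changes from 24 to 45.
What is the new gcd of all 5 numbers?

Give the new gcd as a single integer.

Answer: 1

Derivation:
Numbers: [8, 8, 28, 24, 20], gcd = 4
Change: index 3, 24 -> 45
gcd of the OTHER numbers (without index 3): gcd([8, 8, 28, 20]) = 4
New gcd = gcd(g_others, new_val) = gcd(4, 45) = 1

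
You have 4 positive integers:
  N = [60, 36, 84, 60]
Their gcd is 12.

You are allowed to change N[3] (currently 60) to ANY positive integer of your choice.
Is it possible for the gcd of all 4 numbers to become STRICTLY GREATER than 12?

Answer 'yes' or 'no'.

Current gcd = 12
gcd of all OTHER numbers (without N[3]=60): gcd([60, 36, 84]) = 12
The new gcd after any change is gcd(12, new_value).
This can be at most 12.
Since 12 = old gcd 12, the gcd can only stay the same or decrease.

Answer: no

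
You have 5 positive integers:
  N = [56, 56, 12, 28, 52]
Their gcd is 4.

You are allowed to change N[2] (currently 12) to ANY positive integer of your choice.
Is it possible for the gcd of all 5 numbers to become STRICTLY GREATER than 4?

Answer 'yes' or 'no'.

Current gcd = 4
gcd of all OTHER numbers (without N[2]=12): gcd([56, 56, 28, 52]) = 4
The new gcd after any change is gcd(4, new_value).
This can be at most 4.
Since 4 = old gcd 4, the gcd can only stay the same or decrease.

Answer: no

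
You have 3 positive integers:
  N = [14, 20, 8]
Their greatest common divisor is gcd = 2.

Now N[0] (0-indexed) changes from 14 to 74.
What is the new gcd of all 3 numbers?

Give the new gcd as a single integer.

Numbers: [14, 20, 8], gcd = 2
Change: index 0, 14 -> 74
gcd of the OTHER numbers (without index 0): gcd([20, 8]) = 4
New gcd = gcd(g_others, new_val) = gcd(4, 74) = 2

Answer: 2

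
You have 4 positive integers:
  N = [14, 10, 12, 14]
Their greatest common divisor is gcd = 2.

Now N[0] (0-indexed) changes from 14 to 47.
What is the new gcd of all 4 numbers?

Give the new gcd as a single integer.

Answer: 1

Derivation:
Numbers: [14, 10, 12, 14], gcd = 2
Change: index 0, 14 -> 47
gcd of the OTHER numbers (without index 0): gcd([10, 12, 14]) = 2
New gcd = gcd(g_others, new_val) = gcd(2, 47) = 1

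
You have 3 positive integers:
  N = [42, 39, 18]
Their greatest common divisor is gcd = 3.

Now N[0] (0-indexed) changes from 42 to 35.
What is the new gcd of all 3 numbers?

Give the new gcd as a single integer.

Answer: 1

Derivation:
Numbers: [42, 39, 18], gcd = 3
Change: index 0, 42 -> 35
gcd of the OTHER numbers (without index 0): gcd([39, 18]) = 3
New gcd = gcd(g_others, new_val) = gcd(3, 35) = 1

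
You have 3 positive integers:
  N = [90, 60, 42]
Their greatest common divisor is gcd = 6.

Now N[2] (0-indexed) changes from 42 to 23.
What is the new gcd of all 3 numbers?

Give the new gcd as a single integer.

Answer: 1

Derivation:
Numbers: [90, 60, 42], gcd = 6
Change: index 2, 42 -> 23
gcd of the OTHER numbers (without index 2): gcd([90, 60]) = 30
New gcd = gcd(g_others, new_val) = gcd(30, 23) = 1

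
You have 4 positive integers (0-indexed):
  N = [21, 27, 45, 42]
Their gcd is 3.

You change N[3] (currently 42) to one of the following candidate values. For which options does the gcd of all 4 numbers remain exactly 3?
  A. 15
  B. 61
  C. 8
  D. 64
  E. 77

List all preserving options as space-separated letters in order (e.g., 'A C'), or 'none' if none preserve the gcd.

Answer: A

Derivation:
Old gcd = 3; gcd of others (without N[3]) = 3
New gcd for candidate v: gcd(3, v). Preserves old gcd iff gcd(3, v) = 3.
  Option A: v=15, gcd(3,15)=3 -> preserves
  Option B: v=61, gcd(3,61)=1 -> changes
  Option C: v=8, gcd(3,8)=1 -> changes
  Option D: v=64, gcd(3,64)=1 -> changes
  Option E: v=77, gcd(3,77)=1 -> changes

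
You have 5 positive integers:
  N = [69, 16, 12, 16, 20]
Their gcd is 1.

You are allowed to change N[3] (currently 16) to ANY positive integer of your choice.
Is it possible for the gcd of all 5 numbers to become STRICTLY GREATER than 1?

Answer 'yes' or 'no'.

Current gcd = 1
gcd of all OTHER numbers (without N[3]=16): gcd([69, 16, 12, 20]) = 1
The new gcd after any change is gcd(1, new_value).
This can be at most 1.
Since 1 = old gcd 1, the gcd can only stay the same or decrease.

Answer: no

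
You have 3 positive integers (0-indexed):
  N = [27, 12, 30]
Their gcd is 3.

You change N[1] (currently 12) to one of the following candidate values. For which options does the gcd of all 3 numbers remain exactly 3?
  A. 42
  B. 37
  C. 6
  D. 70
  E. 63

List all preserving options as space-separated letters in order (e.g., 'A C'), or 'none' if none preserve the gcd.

Answer: A C E

Derivation:
Old gcd = 3; gcd of others (without N[1]) = 3
New gcd for candidate v: gcd(3, v). Preserves old gcd iff gcd(3, v) = 3.
  Option A: v=42, gcd(3,42)=3 -> preserves
  Option B: v=37, gcd(3,37)=1 -> changes
  Option C: v=6, gcd(3,6)=3 -> preserves
  Option D: v=70, gcd(3,70)=1 -> changes
  Option E: v=63, gcd(3,63)=3 -> preserves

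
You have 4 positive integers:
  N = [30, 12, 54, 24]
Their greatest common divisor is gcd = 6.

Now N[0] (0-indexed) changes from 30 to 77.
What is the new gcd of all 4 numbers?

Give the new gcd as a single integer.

Numbers: [30, 12, 54, 24], gcd = 6
Change: index 0, 30 -> 77
gcd of the OTHER numbers (without index 0): gcd([12, 54, 24]) = 6
New gcd = gcd(g_others, new_val) = gcd(6, 77) = 1

Answer: 1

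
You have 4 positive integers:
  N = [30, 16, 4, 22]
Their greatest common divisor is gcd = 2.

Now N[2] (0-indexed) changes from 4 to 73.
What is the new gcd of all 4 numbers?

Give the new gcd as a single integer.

Answer: 1

Derivation:
Numbers: [30, 16, 4, 22], gcd = 2
Change: index 2, 4 -> 73
gcd of the OTHER numbers (without index 2): gcd([30, 16, 22]) = 2
New gcd = gcd(g_others, new_val) = gcd(2, 73) = 1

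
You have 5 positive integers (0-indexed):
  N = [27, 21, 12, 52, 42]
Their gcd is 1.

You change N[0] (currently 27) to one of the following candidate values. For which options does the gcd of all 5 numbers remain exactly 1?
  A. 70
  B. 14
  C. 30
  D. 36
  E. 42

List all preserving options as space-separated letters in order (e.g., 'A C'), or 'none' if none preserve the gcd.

Old gcd = 1; gcd of others (without N[0]) = 1
New gcd for candidate v: gcd(1, v). Preserves old gcd iff gcd(1, v) = 1.
  Option A: v=70, gcd(1,70)=1 -> preserves
  Option B: v=14, gcd(1,14)=1 -> preserves
  Option C: v=30, gcd(1,30)=1 -> preserves
  Option D: v=36, gcd(1,36)=1 -> preserves
  Option E: v=42, gcd(1,42)=1 -> preserves

Answer: A B C D E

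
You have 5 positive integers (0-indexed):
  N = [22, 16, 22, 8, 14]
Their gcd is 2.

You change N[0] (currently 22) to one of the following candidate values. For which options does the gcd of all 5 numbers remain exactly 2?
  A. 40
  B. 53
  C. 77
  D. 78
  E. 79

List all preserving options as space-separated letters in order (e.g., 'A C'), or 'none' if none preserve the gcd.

Answer: A D

Derivation:
Old gcd = 2; gcd of others (without N[0]) = 2
New gcd for candidate v: gcd(2, v). Preserves old gcd iff gcd(2, v) = 2.
  Option A: v=40, gcd(2,40)=2 -> preserves
  Option B: v=53, gcd(2,53)=1 -> changes
  Option C: v=77, gcd(2,77)=1 -> changes
  Option D: v=78, gcd(2,78)=2 -> preserves
  Option E: v=79, gcd(2,79)=1 -> changes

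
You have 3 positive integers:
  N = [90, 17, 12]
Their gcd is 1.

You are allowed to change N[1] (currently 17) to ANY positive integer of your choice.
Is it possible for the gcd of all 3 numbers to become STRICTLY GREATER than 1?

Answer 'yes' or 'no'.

Answer: yes

Derivation:
Current gcd = 1
gcd of all OTHER numbers (without N[1]=17): gcd([90, 12]) = 6
The new gcd after any change is gcd(6, new_value).
This can be at most 6.
Since 6 > old gcd 1, the gcd CAN increase (e.g., set N[1] = 6).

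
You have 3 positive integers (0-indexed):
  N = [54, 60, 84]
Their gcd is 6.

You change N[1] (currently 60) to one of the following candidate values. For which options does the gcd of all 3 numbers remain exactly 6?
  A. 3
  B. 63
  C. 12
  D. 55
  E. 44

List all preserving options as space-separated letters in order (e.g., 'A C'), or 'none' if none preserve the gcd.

Answer: C

Derivation:
Old gcd = 6; gcd of others (without N[1]) = 6
New gcd for candidate v: gcd(6, v). Preserves old gcd iff gcd(6, v) = 6.
  Option A: v=3, gcd(6,3)=3 -> changes
  Option B: v=63, gcd(6,63)=3 -> changes
  Option C: v=12, gcd(6,12)=6 -> preserves
  Option D: v=55, gcd(6,55)=1 -> changes
  Option E: v=44, gcd(6,44)=2 -> changes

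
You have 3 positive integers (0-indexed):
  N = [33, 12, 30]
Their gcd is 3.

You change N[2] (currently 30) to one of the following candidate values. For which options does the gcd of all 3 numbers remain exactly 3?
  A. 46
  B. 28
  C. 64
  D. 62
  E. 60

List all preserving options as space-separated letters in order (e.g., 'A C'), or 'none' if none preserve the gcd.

Old gcd = 3; gcd of others (without N[2]) = 3
New gcd for candidate v: gcd(3, v). Preserves old gcd iff gcd(3, v) = 3.
  Option A: v=46, gcd(3,46)=1 -> changes
  Option B: v=28, gcd(3,28)=1 -> changes
  Option C: v=64, gcd(3,64)=1 -> changes
  Option D: v=62, gcd(3,62)=1 -> changes
  Option E: v=60, gcd(3,60)=3 -> preserves

Answer: E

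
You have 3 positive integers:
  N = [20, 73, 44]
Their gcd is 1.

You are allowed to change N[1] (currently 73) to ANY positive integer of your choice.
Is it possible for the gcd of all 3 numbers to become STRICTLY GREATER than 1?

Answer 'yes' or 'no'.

Answer: yes

Derivation:
Current gcd = 1
gcd of all OTHER numbers (without N[1]=73): gcd([20, 44]) = 4
The new gcd after any change is gcd(4, new_value).
This can be at most 4.
Since 4 > old gcd 1, the gcd CAN increase (e.g., set N[1] = 4).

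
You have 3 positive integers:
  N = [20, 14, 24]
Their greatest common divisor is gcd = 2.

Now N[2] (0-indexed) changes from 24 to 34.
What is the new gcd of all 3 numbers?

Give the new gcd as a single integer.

Answer: 2

Derivation:
Numbers: [20, 14, 24], gcd = 2
Change: index 2, 24 -> 34
gcd of the OTHER numbers (without index 2): gcd([20, 14]) = 2
New gcd = gcd(g_others, new_val) = gcd(2, 34) = 2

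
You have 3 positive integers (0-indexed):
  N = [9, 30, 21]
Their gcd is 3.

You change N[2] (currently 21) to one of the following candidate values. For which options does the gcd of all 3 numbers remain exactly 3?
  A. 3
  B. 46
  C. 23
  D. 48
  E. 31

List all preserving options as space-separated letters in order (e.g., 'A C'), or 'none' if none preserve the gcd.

Old gcd = 3; gcd of others (without N[2]) = 3
New gcd for candidate v: gcd(3, v). Preserves old gcd iff gcd(3, v) = 3.
  Option A: v=3, gcd(3,3)=3 -> preserves
  Option B: v=46, gcd(3,46)=1 -> changes
  Option C: v=23, gcd(3,23)=1 -> changes
  Option D: v=48, gcd(3,48)=3 -> preserves
  Option E: v=31, gcd(3,31)=1 -> changes

Answer: A D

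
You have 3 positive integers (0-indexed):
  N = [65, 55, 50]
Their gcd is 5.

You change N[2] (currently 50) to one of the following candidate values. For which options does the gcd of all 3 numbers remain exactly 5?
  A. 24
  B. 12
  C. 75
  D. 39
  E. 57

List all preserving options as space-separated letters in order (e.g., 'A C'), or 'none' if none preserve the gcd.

Answer: C

Derivation:
Old gcd = 5; gcd of others (without N[2]) = 5
New gcd for candidate v: gcd(5, v). Preserves old gcd iff gcd(5, v) = 5.
  Option A: v=24, gcd(5,24)=1 -> changes
  Option B: v=12, gcd(5,12)=1 -> changes
  Option C: v=75, gcd(5,75)=5 -> preserves
  Option D: v=39, gcd(5,39)=1 -> changes
  Option E: v=57, gcd(5,57)=1 -> changes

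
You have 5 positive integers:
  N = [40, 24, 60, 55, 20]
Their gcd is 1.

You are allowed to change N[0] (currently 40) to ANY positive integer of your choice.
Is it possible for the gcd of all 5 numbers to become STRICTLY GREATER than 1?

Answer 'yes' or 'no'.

Current gcd = 1
gcd of all OTHER numbers (without N[0]=40): gcd([24, 60, 55, 20]) = 1
The new gcd after any change is gcd(1, new_value).
This can be at most 1.
Since 1 = old gcd 1, the gcd can only stay the same or decrease.

Answer: no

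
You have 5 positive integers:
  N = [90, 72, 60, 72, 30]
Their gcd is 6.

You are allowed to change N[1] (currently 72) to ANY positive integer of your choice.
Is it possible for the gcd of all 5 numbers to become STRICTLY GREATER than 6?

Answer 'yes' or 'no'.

Current gcd = 6
gcd of all OTHER numbers (without N[1]=72): gcd([90, 60, 72, 30]) = 6
The new gcd after any change is gcd(6, new_value).
This can be at most 6.
Since 6 = old gcd 6, the gcd can only stay the same or decrease.

Answer: no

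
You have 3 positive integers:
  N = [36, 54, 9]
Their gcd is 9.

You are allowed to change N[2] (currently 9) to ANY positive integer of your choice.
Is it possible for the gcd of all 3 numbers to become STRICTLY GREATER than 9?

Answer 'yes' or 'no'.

Current gcd = 9
gcd of all OTHER numbers (without N[2]=9): gcd([36, 54]) = 18
The new gcd after any change is gcd(18, new_value).
This can be at most 18.
Since 18 > old gcd 9, the gcd CAN increase (e.g., set N[2] = 18).

Answer: yes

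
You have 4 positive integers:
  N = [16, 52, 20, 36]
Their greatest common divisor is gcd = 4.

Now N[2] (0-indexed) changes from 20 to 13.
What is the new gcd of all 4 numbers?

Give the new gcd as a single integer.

Answer: 1

Derivation:
Numbers: [16, 52, 20, 36], gcd = 4
Change: index 2, 20 -> 13
gcd of the OTHER numbers (without index 2): gcd([16, 52, 36]) = 4
New gcd = gcd(g_others, new_val) = gcd(4, 13) = 1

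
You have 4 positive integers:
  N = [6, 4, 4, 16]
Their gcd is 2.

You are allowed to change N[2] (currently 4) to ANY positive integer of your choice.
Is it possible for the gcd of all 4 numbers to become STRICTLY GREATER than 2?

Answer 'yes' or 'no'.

Answer: no

Derivation:
Current gcd = 2
gcd of all OTHER numbers (without N[2]=4): gcd([6, 4, 16]) = 2
The new gcd after any change is gcd(2, new_value).
This can be at most 2.
Since 2 = old gcd 2, the gcd can only stay the same or decrease.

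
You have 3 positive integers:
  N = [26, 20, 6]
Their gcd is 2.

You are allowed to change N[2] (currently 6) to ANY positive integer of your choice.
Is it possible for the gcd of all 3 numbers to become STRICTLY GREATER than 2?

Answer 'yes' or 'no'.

Answer: no

Derivation:
Current gcd = 2
gcd of all OTHER numbers (without N[2]=6): gcd([26, 20]) = 2
The new gcd after any change is gcd(2, new_value).
This can be at most 2.
Since 2 = old gcd 2, the gcd can only stay the same or decrease.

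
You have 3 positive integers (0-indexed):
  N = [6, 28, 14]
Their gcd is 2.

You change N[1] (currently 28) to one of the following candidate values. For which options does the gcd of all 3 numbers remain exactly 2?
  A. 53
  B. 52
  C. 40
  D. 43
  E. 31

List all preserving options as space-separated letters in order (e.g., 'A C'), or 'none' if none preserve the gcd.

Answer: B C

Derivation:
Old gcd = 2; gcd of others (without N[1]) = 2
New gcd for candidate v: gcd(2, v). Preserves old gcd iff gcd(2, v) = 2.
  Option A: v=53, gcd(2,53)=1 -> changes
  Option B: v=52, gcd(2,52)=2 -> preserves
  Option C: v=40, gcd(2,40)=2 -> preserves
  Option D: v=43, gcd(2,43)=1 -> changes
  Option E: v=31, gcd(2,31)=1 -> changes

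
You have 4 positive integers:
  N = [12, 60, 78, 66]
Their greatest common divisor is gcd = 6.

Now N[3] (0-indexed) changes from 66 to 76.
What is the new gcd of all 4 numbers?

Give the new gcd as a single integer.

Answer: 2

Derivation:
Numbers: [12, 60, 78, 66], gcd = 6
Change: index 3, 66 -> 76
gcd of the OTHER numbers (without index 3): gcd([12, 60, 78]) = 6
New gcd = gcd(g_others, new_val) = gcd(6, 76) = 2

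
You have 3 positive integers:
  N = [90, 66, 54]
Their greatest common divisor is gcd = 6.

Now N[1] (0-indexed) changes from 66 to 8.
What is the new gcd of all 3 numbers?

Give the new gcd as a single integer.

Answer: 2

Derivation:
Numbers: [90, 66, 54], gcd = 6
Change: index 1, 66 -> 8
gcd of the OTHER numbers (without index 1): gcd([90, 54]) = 18
New gcd = gcd(g_others, new_val) = gcd(18, 8) = 2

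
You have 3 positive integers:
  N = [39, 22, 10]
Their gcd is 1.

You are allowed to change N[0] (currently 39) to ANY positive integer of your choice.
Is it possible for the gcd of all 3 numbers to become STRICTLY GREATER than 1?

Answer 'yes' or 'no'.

Current gcd = 1
gcd of all OTHER numbers (without N[0]=39): gcd([22, 10]) = 2
The new gcd after any change is gcd(2, new_value).
This can be at most 2.
Since 2 > old gcd 1, the gcd CAN increase (e.g., set N[0] = 2).

Answer: yes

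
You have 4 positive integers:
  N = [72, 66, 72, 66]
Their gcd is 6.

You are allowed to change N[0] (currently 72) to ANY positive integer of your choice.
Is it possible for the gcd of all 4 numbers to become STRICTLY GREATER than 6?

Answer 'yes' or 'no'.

Current gcd = 6
gcd of all OTHER numbers (without N[0]=72): gcd([66, 72, 66]) = 6
The new gcd after any change is gcd(6, new_value).
This can be at most 6.
Since 6 = old gcd 6, the gcd can only stay the same or decrease.

Answer: no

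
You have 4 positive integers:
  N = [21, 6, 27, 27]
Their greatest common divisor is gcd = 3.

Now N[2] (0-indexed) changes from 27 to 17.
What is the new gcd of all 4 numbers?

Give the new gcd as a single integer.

Numbers: [21, 6, 27, 27], gcd = 3
Change: index 2, 27 -> 17
gcd of the OTHER numbers (without index 2): gcd([21, 6, 27]) = 3
New gcd = gcd(g_others, new_val) = gcd(3, 17) = 1

Answer: 1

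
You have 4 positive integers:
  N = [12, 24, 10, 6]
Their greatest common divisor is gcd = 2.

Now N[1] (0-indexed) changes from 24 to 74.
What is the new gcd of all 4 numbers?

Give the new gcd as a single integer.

Answer: 2

Derivation:
Numbers: [12, 24, 10, 6], gcd = 2
Change: index 1, 24 -> 74
gcd of the OTHER numbers (without index 1): gcd([12, 10, 6]) = 2
New gcd = gcd(g_others, new_val) = gcd(2, 74) = 2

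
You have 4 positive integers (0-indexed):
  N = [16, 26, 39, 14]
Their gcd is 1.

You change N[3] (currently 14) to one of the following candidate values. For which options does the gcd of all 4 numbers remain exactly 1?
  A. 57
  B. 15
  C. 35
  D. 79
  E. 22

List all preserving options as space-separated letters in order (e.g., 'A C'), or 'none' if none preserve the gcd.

Old gcd = 1; gcd of others (without N[3]) = 1
New gcd for candidate v: gcd(1, v). Preserves old gcd iff gcd(1, v) = 1.
  Option A: v=57, gcd(1,57)=1 -> preserves
  Option B: v=15, gcd(1,15)=1 -> preserves
  Option C: v=35, gcd(1,35)=1 -> preserves
  Option D: v=79, gcd(1,79)=1 -> preserves
  Option E: v=22, gcd(1,22)=1 -> preserves

Answer: A B C D E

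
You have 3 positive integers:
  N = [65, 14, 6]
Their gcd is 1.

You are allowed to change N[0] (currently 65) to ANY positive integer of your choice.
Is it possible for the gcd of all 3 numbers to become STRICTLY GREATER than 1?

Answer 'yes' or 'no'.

Answer: yes

Derivation:
Current gcd = 1
gcd of all OTHER numbers (without N[0]=65): gcd([14, 6]) = 2
The new gcd after any change is gcd(2, new_value).
This can be at most 2.
Since 2 > old gcd 1, the gcd CAN increase (e.g., set N[0] = 2).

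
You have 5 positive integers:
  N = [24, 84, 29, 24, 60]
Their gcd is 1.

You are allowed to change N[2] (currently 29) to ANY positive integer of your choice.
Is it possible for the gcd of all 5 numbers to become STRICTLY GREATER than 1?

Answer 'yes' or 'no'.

Answer: yes

Derivation:
Current gcd = 1
gcd of all OTHER numbers (without N[2]=29): gcd([24, 84, 24, 60]) = 12
The new gcd after any change is gcd(12, new_value).
This can be at most 12.
Since 12 > old gcd 1, the gcd CAN increase (e.g., set N[2] = 12).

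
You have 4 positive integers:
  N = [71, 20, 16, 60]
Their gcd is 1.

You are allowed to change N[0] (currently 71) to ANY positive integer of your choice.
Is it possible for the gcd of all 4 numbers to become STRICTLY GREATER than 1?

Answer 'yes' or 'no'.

Current gcd = 1
gcd of all OTHER numbers (without N[0]=71): gcd([20, 16, 60]) = 4
The new gcd after any change is gcd(4, new_value).
This can be at most 4.
Since 4 > old gcd 1, the gcd CAN increase (e.g., set N[0] = 4).

Answer: yes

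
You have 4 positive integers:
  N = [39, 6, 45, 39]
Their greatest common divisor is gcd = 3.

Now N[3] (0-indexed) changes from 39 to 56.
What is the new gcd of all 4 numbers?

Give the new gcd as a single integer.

Answer: 1

Derivation:
Numbers: [39, 6, 45, 39], gcd = 3
Change: index 3, 39 -> 56
gcd of the OTHER numbers (without index 3): gcd([39, 6, 45]) = 3
New gcd = gcd(g_others, new_val) = gcd(3, 56) = 1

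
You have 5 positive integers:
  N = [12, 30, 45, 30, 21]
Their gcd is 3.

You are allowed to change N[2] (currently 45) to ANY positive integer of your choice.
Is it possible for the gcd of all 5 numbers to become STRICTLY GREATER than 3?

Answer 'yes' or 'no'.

Answer: no

Derivation:
Current gcd = 3
gcd of all OTHER numbers (without N[2]=45): gcd([12, 30, 30, 21]) = 3
The new gcd after any change is gcd(3, new_value).
This can be at most 3.
Since 3 = old gcd 3, the gcd can only stay the same or decrease.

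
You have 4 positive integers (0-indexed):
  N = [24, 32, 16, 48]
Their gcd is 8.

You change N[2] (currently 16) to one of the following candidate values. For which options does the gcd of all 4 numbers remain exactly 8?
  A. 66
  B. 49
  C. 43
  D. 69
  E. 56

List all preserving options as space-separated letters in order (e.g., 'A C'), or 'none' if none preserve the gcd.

Old gcd = 8; gcd of others (without N[2]) = 8
New gcd for candidate v: gcd(8, v). Preserves old gcd iff gcd(8, v) = 8.
  Option A: v=66, gcd(8,66)=2 -> changes
  Option B: v=49, gcd(8,49)=1 -> changes
  Option C: v=43, gcd(8,43)=1 -> changes
  Option D: v=69, gcd(8,69)=1 -> changes
  Option E: v=56, gcd(8,56)=8 -> preserves

Answer: E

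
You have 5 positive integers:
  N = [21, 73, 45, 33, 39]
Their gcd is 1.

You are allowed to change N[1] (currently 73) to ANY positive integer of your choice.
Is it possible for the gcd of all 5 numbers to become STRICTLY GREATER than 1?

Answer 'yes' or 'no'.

Current gcd = 1
gcd of all OTHER numbers (without N[1]=73): gcd([21, 45, 33, 39]) = 3
The new gcd after any change is gcd(3, new_value).
This can be at most 3.
Since 3 > old gcd 1, the gcd CAN increase (e.g., set N[1] = 3).

Answer: yes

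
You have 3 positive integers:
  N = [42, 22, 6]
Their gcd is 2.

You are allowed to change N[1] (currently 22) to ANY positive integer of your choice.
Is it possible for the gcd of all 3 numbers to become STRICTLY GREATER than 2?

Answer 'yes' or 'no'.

Answer: yes

Derivation:
Current gcd = 2
gcd of all OTHER numbers (without N[1]=22): gcd([42, 6]) = 6
The new gcd after any change is gcd(6, new_value).
This can be at most 6.
Since 6 > old gcd 2, the gcd CAN increase (e.g., set N[1] = 6).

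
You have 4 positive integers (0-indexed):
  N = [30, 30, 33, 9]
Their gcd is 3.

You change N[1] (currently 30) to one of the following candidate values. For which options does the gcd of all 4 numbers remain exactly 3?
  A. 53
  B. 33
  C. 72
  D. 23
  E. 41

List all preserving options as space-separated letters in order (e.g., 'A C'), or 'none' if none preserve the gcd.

Old gcd = 3; gcd of others (without N[1]) = 3
New gcd for candidate v: gcd(3, v). Preserves old gcd iff gcd(3, v) = 3.
  Option A: v=53, gcd(3,53)=1 -> changes
  Option B: v=33, gcd(3,33)=3 -> preserves
  Option C: v=72, gcd(3,72)=3 -> preserves
  Option D: v=23, gcd(3,23)=1 -> changes
  Option E: v=41, gcd(3,41)=1 -> changes

Answer: B C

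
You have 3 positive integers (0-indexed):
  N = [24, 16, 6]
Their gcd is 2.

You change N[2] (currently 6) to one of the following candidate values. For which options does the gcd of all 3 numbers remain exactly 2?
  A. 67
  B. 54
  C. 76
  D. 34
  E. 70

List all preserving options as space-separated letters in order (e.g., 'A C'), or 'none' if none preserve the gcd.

Answer: B D E

Derivation:
Old gcd = 2; gcd of others (without N[2]) = 8
New gcd for candidate v: gcd(8, v). Preserves old gcd iff gcd(8, v) = 2.
  Option A: v=67, gcd(8,67)=1 -> changes
  Option B: v=54, gcd(8,54)=2 -> preserves
  Option C: v=76, gcd(8,76)=4 -> changes
  Option D: v=34, gcd(8,34)=2 -> preserves
  Option E: v=70, gcd(8,70)=2 -> preserves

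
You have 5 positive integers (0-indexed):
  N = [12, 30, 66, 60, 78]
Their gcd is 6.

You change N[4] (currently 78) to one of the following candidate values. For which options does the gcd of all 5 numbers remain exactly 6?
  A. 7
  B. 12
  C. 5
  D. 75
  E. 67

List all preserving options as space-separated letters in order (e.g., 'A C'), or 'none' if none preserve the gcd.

Answer: B

Derivation:
Old gcd = 6; gcd of others (without N[4]) = 6
New gcd for candidate v: gcd(6, v). Preserves old gcd iff gcd(6, v) = 6.
  Option A: v=7, gcd(6,7)=1 -> changes
  Option B: v=12, gcd(6,12)=6 -> preserves
  Option C: v=5, gcd(6,5)=1 -> changes
  Option D: v=75, gcd(6,75)=3 -> changes
  Option E: v=67, gcd(6,67)=1 -> changes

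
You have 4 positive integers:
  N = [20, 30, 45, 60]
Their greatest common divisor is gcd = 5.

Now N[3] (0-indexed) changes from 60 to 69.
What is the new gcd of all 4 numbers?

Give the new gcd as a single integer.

Answer: 1

Derivation:
Numbers: [20, 30, 45, 60], gcd = 5
Change: index 3, 60 -> 69
gcd of the OTHER numbers (without index 3): gcd([20, 30, 45]) = 5
New gcd = gcd(g_others, new_val) = gcd(5, 69) = 1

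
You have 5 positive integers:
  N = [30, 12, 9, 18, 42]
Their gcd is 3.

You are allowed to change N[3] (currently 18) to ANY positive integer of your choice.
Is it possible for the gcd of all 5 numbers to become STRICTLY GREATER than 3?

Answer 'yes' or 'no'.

Current gcd = 3
gcd of all OTHER numbers (without N[3]=18): gcd([30, 12, 9, 42]) = 3
The new gcd after any change is gcd(3, new_value).
This can be at most 3.
Since 3 = old gcd 3, the gcd can only stay the same or decrease.

Answer: no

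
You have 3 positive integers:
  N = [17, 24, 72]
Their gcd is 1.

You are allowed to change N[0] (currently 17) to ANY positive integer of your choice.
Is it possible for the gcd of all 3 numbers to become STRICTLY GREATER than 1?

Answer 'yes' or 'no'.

Answer: yes

Derivation:
Current gcd = 1
gcd of all OTHER numbers (without N[0]=17): gcd([24, 72]) = 24
The new gcd after any change is gcd(24, new_value).
This can be at most 24.
Since 24 > old gcd 1, the gcd CAN increase (e.g., set N[0] = 24).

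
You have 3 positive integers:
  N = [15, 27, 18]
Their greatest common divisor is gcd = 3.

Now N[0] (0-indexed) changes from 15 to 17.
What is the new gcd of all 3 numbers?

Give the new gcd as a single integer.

Answer: 1

Derivation:
Numbers: [15, 27, 18], gcd = 3
Change: index 0, 15 -> 17
gcd of the OTHER numbers (without index 0): gcd([27, 18]) = 9
New gcd = gcd(g_others, new_val) = gcd(9, 17) = 1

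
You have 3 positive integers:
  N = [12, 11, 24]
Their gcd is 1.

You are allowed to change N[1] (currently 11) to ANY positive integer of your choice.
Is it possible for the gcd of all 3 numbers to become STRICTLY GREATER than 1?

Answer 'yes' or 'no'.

Current gcd = 1
gcd of all OTHER numbers (without N[1]=11): gcd([12, 24]) = 12
The new gcd after any change is gcd(12, new_value).
This can be at most 12.
Since 12 > old gcd 1, the gcd CAN increase (e.g., set N[1] = 12).

Answer: yes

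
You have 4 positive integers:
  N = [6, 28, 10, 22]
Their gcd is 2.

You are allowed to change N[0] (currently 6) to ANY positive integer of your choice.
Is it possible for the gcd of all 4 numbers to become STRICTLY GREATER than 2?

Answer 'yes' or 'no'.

Current gcd = 2
gcd of all OTHER numbers (without N[0]=6): gcd([28, 10, 22]) = 2
The new gcd after any change is gcd(2, new_value).
This can be at most 2.
Since 2 = old gcd 2, the gcd can only stay the same or decrease.

Answer: no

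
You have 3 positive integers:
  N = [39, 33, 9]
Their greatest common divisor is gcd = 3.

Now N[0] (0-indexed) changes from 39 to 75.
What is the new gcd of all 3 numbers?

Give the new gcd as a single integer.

Numbers: [39, 33, 9], gcd = 3
Change: index 0, 39 -> 75
gcd of the OTHER numbers (without index 0): gcd([33, 9]) = 3
New gcd = gcd(g_others, new_val) = gcd(3, 75) = 3

Answer: 3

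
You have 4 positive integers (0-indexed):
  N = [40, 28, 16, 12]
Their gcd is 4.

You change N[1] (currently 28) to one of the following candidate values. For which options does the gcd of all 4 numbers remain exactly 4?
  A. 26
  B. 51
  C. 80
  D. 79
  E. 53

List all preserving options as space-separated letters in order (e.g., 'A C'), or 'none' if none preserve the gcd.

Old gcd = 4; gcd of others (without N[1]) = 4
New gcd for candidate v: gcd(4, v). Preserves old gcd iff gcd(4, v) = 4.
  Option A: v=26, gcd(4,26)=2 -> changes
  Option B: v=51, gcd(4,51)=1 -> changes
  Option C: v=80, gcd(4,80)=4 -> preserves
  Option D: v=79, gcd(4,79)=1 -> changes
  Option E: v=53, gcd(4,53)=1 -> changes

Answer: C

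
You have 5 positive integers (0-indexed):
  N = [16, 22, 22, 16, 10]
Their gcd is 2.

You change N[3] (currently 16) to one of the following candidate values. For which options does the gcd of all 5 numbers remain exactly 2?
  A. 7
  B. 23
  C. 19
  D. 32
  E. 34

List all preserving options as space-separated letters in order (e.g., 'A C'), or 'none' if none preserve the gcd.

Answer: D E

Derivation:
Old gcd = 2; gcd of others (without N[3]) = 2
New gcd for candidate v: gcd(2, v). Preserves old gcd iff gcd(2, v) = 2.
  Option A: v=7, gcd(2,7)=1 -> changes
  Option B: v=23, gcd(2,23)=1 -> changes
  Option C: v=19, gcd(2,19)=1 -> changes
  Option D: v=32, gcd(2,32)=2 -> preserves
  Option E: v=34, gcd(2,34)=2 -> preserves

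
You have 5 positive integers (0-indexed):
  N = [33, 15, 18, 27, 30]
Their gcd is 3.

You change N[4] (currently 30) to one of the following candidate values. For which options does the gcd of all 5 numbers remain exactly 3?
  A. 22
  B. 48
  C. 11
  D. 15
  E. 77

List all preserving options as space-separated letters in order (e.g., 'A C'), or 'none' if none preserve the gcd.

Answer: B D

Derivation:
Old gcd = 3; gcd of others (without N[4]) = 3
New gcd for candidate v: gcd(3, v). Preserves old gcd iff gcd(3, v) = 3.
  Option A: v=22, gcd(3,22)=1 -> changes
  Option B: v=48, gcd(3,48)=3 -> preserves
  Option C: v=11, gcd(3,11)=1 -> changes
  Option D: v=15, gcd(3,15)=3 -> preserves
  Option E: v=77, gcd(3,77)=1 -> changes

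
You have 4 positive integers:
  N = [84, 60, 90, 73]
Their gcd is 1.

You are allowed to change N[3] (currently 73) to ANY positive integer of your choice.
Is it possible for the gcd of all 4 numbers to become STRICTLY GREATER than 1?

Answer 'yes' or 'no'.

Answer: yes

Derivation:
Current gcd = 1
gcd of all OTHER numbers (without N[3]=73): gcd([84, 60, 90]) = 6
The new gcd after any change is gcd(6, new_value).
This can be at most 6.
Since 6 > old gcd 1, the gcd CAN increase (e.g., set N[3] = 6).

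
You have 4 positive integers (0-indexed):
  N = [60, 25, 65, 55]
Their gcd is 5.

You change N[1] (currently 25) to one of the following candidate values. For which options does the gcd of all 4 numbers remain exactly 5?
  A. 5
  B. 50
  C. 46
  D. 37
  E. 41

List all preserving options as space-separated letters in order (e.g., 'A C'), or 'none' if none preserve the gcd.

Old gcd = 5; gcd of others (without N[1]) = 5
New gcd for candidate v: gcd(5, v). Preserves old gcd iff gcd(5, v) = 5.
  Option A: v=5, gcd(5,5)=5 -> preserves
  Option B: v=50, gcd(5,50)=5 -> preserves
  Option C: v=46, gcd(5,46)=1 -> changes
  Option D: v=37, gcd(5,37)=1 -> changes
  Option E: v=41, gcd(5,41)=1 -> changes

Answer: A B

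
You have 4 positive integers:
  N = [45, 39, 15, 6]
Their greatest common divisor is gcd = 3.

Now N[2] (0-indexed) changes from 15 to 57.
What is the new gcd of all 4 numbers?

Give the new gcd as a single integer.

Answer: 3

Derivation:
Numbers: [45, 39, 15, 6], gcd = 3
Change: index 2, 15 -> 57
gcd of the OTHER numbers (without index 2): gcd([45, 39, 6]) = 3
New gcd = gcd(g_others, new_val) = gcd(3, 57) = 3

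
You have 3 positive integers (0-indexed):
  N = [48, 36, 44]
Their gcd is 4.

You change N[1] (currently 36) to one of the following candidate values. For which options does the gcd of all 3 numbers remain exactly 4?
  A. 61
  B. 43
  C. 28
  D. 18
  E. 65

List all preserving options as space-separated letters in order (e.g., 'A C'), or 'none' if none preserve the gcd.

Old gcd = 4; gcd of others (without N[1]) = 4
New gcd for candidate v: gcd(4, v). Preserves old gcd iff gcd(4, v) = 4.
  Option A: v=61, gcd(4,61)=1 -> changes
  Option B: v=43, gcd(4,43)=1 -> changes
  Option C: v=28, gcd(4,28)=4 -> preserves
  Option D: v=18, gcd(4,18)=2 -> changes
  Option E: v=65, gcd(4,65)=1 -> changes

Answer: C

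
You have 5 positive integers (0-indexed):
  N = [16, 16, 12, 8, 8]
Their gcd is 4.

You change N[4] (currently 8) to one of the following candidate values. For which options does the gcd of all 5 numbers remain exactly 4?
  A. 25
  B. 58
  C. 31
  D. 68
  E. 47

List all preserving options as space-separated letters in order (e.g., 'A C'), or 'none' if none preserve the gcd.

Old gcd = 4; gcd of others (without N[4]) = 4
New gcd for candidate v: gcd(4, v). Preserves old gcd iff gcd(4, v) = 4.
  Option A: v=25, gcd(4,25)=1 -> changes
  Option B: v=58, gcd(4,58)=2 -> changes
  Option C: v=31, gcd(4,31)=1 -> changes
  Option D: v=68, gcd(4,68)=4 -> preserves
  Option E: v=47, gcd(4,47)=1 -> changes

Answer: D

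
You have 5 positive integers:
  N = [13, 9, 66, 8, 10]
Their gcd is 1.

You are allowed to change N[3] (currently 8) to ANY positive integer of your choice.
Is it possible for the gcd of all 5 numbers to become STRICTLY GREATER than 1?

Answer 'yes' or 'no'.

Current gcd = 1
gcd of all OTHER numbers (without N[3]=8): gcd([13, 9, 66, 10]) = 1
The new gcd after any change is gcd(1, new_value).
This can be at most 1.
Since 1 = old gcd 1, the gcd can only stay the same or decrease.

Answer: no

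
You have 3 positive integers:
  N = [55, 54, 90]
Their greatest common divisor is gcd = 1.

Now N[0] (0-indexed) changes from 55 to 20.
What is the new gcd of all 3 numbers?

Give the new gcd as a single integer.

Answer: 2

Derivation:
Numbers: [55, 54, 90], gcd = 1
Change: index 0, 55 -> 20
gcd of the OTHER numbers (without index 0): gcd([54, 90]) = 18
New gcd = gcd(g_others, new_val) = gcd(18, 20) = 2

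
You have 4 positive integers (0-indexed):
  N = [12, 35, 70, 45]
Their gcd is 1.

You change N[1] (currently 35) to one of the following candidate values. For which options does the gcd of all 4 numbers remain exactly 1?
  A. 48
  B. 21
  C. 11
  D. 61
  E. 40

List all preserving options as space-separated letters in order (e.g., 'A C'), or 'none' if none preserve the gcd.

Answer: A B C D E

Derivation:
Old gcd = 1; gcd of others (without N[1]) = 1
New gcd for candidate v: gcd(1, v). Preserves old gcd iff gcd(1, v) = 1.
  Option A: v=48, gcd(1,48)=1 -> preserves
  Option B: v=21, gcd(1,21)=1 -> preserves
  Option C: v=11, gcd(1,11)=1 -> preserves
  Option D: v=61, gcd(1,61)=1 -> preserves
  Option E: v=40, gcd(1,40)=1 -> preserves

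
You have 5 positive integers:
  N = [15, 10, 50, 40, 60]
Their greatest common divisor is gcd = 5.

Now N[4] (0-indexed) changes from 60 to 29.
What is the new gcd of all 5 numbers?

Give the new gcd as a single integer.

Answer: 1

Derivation:
Numbers: [15, 10, 50, 40, 60], gcd = 5
Change: index 4, 60 -> 29
gcd of the OTHER numbers (without index 4): gcd([15, 10, 50, 40]) = 5
New gcd = gcd(g_others, new_val) = gcd(5, 29) = 1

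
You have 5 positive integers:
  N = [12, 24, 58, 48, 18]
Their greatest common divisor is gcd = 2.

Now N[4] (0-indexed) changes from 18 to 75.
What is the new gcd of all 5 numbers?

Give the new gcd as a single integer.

Numbers: [12, 24, 58, 48, 18], gcd = 2
Change: index 4, 18 -> 75
gcd of the OTHER numbers (without index 4): gcd([12, 24, 58, 48]) = 2
New gcd = gcd(g_others, new_val) = gcd(2, 75) = 1

Answer: 1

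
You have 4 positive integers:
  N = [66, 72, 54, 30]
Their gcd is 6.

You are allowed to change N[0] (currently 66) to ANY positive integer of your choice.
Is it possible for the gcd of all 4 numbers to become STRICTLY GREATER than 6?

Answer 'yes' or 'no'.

Answer: no

Derivation:
Current gcd = 6
gcd of all OTHER numbers (without N[0]=66): gcd([72, 54, 30]) = 6
The new gcd after any change is gcd(6, new_value).
This can be at most 6.
Since 6 = old gcd 6, the gcd can only stay the same or decrease.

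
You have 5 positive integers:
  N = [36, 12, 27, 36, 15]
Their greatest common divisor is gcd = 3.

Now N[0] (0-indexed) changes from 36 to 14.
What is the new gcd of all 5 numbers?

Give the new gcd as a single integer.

Numbers: [36, 12, 27, 36, 15], gcd = 3
Change: index 0, 36 -> 14
gcd of the OTHER numbers (without index 0): gcd([12, 27, 36, 15]) = 3
New gcd = gcd(g_others, new_val) = gcd(3, 14) = 1

Answer: 1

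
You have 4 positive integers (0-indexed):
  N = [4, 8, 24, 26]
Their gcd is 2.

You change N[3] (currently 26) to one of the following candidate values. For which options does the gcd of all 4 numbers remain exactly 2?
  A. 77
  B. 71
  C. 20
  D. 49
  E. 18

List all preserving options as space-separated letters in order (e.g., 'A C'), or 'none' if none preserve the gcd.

Old gcd = 2; gcd of others (without N[3]) = 4
New gcd for candidate v: gcd(4, v). Preserves old gcd iff gcd(4, v) = 2.
  Option A: v=77, gcd(4,77)=1 -> changes
  Option B: v=71, gcd(4,71)=1 -> changes
  Option C: v=20, gcd(4,20)=4 -> changes
  Option D: v=49, gcd(4,49)=1 -> changes
  Option E: v=18, gcd(4,18)=2 -> preserves

Answer: E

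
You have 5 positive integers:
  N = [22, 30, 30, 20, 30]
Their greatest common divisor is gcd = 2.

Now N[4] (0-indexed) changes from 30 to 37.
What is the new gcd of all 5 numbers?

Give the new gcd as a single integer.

Numbers: [22, 30, 30, 20, 30], gcd = 2
Change: index 4, 30 -> 37
gcd of the OTHER numbers (without index 4): gcd([22, 30, 30, 20]) = 2
New gcd = gcd(g_others, new_val) = gcd(2, 37) = 1

Answer: 1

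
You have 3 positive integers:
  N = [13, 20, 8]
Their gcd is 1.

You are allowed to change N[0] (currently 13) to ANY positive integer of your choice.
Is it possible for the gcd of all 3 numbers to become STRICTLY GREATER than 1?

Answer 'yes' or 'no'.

Answer: yes

Derivation:
Current gcd = 1
gcd of all OTHER numbers (without N[0]=13): gcd([20, 8]) = 4
The new gcd after any change is gcd(4, new_value).
This can be at most 4.
Since 4 > old gcd 1, the gcd CAN increase (e.g., set N[0] = 4).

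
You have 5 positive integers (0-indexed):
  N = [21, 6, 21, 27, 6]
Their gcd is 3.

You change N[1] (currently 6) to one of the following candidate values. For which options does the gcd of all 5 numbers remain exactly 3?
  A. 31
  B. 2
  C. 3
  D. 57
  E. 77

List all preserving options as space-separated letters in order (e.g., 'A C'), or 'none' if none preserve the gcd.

Answer: C D

Derivation:
Old gcd = 3; gcd of others (without N[1]) = 3
New gcd for candidate v: gcd(3, v). Preserves old gcd iff gcd(3, v) = 3.
  Option A: v=31, gcd(3,31)=1 -> changes
  Option B: v=2, gcd(3,2)=1 -> changes
  Option C: v=3, gcd(3,3)=3 -> preserves
  Option D: v=57, gcd(3,57)=3 -> preserves
  Option E: v=77, gcd(3,77)=1 -> changes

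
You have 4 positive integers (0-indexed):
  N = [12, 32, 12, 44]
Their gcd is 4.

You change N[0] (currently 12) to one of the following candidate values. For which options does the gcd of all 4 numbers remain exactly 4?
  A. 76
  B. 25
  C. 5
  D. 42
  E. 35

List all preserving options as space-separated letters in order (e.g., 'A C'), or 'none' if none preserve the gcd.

Answer: A

Derivation:
Old gcd = 4; gcd of others (without N[0]) = 4
New gcd for candidate v: gcd(4, v). Preserves old gcd iff gcd(4, v) = 4.
  Option A: v=76, gcd(4,76)=4 -> preserves
  Option B: v=25, gcd(4,25)=1 -> changes
  Option C: v=5, gcd(4,5)=1 -> changes
  Option D: v=42, gcd(4,42)=2 -> changes
  Option E: v=35, gcd(4,35)=1 -> changes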